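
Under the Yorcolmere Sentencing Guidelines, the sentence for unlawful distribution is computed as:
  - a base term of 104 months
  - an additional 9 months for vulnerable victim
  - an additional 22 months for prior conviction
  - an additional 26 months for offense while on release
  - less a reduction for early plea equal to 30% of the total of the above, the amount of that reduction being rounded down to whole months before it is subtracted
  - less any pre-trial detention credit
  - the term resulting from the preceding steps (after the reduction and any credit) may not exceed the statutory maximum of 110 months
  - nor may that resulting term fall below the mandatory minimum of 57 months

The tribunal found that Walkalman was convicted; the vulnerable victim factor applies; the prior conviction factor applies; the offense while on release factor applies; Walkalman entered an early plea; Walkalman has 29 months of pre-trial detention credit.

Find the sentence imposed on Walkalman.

Vulnerable victim enhancement: +9 months
Prior conviction enhancement: +22 months
Offense while on release enhancement: +26 months
Adjusted term: 104 months + 9 months + 22 months + 26 months = 161 months
Early plea reduction: 30% of 161 months = 48 months (rounded down)
After reduction: 161 − 48 = 113 months
Less pre-trial detention credit: 113 months − 29 months = 84 months
Cap at 110 months: 84 months is within the cap, no reduction.
Minimum 57 months: 84 months meets the minimum, no increase.

Sentence: 84 months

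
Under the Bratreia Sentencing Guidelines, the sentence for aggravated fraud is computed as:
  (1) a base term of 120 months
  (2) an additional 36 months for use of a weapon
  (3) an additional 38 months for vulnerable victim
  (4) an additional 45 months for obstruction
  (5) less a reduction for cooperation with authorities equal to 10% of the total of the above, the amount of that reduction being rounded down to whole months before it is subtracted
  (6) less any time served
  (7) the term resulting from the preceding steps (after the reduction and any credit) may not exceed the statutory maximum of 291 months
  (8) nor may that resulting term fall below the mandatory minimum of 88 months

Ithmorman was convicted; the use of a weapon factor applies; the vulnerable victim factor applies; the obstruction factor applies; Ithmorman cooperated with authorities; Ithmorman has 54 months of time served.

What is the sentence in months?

Use of a weapon enhancement: +36 months
Vulnerable victim enhancement: +38 months
Obstruction enhancement: +45 months
Adjusted term: 120 months + 36 months + 38 months + 45 months = 239 months
Cooperation with authorities reduction: 10% of 239 months = 23 months (rounded down)
After reduction: 239 − 23 = 216 months
Less time served: 216 months − 54 months = 162 months
Cap at 291 months: 162 months is within the cap, no reduction.
Minimum 88 months: 162 months meets the minimum, no increase.

162 months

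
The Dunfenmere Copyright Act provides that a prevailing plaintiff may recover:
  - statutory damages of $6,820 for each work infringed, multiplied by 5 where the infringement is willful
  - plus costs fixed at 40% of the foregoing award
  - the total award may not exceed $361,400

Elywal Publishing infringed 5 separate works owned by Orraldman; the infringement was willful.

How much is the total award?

$238,700

Statutory damages: 5 × $6,820 = $34,100
Multiplied by 5: 5 × $34,100 = $170,500
Costs: 40% of $170,500 = $68,200
Award plus costs: $170,500 + $68,200 = $238,700
Cap at $361,400: $238,700 is within the cap, no reduction.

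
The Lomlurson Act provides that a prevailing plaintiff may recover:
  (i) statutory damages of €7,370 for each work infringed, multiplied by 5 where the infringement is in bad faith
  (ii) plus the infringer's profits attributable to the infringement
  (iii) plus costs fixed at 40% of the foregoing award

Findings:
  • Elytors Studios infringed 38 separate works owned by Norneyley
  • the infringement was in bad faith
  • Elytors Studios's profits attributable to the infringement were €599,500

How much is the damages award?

Statutory damages: 38 × €7,370 = €280,060
Multiplied by 5: 5 × €280,060 = €1,400,300
Combined award: €1,400,300 + €599,500 = €1,999,800
Costs: 40% of €1,999,800 = €799,920
Award plus costs: €1,999,800 + €799,920 = €2,799,720

€2,799,720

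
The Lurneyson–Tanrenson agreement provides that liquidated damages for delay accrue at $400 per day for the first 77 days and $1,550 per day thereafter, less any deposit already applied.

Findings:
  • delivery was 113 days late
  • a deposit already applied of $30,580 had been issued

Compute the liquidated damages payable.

Liquidated damages: $56,020

First 77 days: 77 × $400 = $30,800
Remaining days: (113 − 77) × $1,550 = $55,800
Accrued per-day damages: $30,800 + $55,800 = $86,600
Less deposit already applied: $86,600 − $30,580 = $56,020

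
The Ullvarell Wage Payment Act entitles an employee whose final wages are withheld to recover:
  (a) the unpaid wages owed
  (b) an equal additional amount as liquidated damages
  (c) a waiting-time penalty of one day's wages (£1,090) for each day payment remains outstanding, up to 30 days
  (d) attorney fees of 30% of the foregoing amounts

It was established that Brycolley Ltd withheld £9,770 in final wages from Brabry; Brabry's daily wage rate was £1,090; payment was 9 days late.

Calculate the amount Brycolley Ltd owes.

Liquidated damages (equal amount): £9,770
Penalty days: min(9, 30) = 9
Waiting-time penalty: 9 × £1,090 = £9,810
Subtotal: £9,770 + £9,770 + £9,810 = £29,350
Attorney fees: 30% of £29,350 = £8,805
Total award: £29,350 + £8,805 = £38,155

£38,155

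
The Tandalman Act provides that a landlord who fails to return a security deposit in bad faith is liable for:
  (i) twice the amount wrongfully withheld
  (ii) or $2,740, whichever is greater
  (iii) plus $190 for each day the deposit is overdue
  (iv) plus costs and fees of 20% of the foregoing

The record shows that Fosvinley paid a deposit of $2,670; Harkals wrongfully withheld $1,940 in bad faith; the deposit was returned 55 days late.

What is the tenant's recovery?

Doubled: 2 × $1,940 = $3,880
Minimum $2,740: $3,880 meets the minimum, no increase.
Late-return penalty: 55 × $190 = $10,450
Damages plus late penalty: $3,880 + $10,450 = $14,330
Costs and fees: 20% of $14,330 = $2,866
Total recovery: $14,330 + $2,866 = $17,196

Recovery: $17,196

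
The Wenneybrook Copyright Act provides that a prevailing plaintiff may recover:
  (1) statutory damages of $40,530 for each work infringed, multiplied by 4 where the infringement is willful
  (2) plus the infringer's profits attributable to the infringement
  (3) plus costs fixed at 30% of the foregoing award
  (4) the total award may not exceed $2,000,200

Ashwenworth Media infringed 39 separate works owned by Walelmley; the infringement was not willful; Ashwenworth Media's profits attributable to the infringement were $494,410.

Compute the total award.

Statutory damages: 39 × $40,530 = $1,580,670
Infringement not willful: no ×4 enhancement.
Combined award: $1,580,670 + $494,410 = $2,075,080
Costs: 30% of $2,075,080 = $622,524
Award plus costs: $2,075,080 + $622,524 = $2,697,604
Cap at $2,000,200: $2,697,604 exceeds the cap → $2,000,200

$2,000,200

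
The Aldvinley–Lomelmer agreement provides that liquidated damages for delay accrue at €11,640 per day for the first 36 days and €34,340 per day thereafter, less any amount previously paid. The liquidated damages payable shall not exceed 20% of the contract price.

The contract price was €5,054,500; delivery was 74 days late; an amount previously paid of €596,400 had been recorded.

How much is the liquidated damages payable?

€1,010,900

First 36 days: 36 × €11,640 = €419,040
Remaining days: (74 − 36) × €34,340 = €1,304,920
Accrued per-day damages: €419,040 + €1,304,920 = €1,723,960
Less amount previously paid: €1,723,960 − €596,400 = €1,127,560
Cap: 20% of €5,054,500 = €1,010,900
Cap at €1,010,900: €1,127,560 exceeds the cap → €1,010,900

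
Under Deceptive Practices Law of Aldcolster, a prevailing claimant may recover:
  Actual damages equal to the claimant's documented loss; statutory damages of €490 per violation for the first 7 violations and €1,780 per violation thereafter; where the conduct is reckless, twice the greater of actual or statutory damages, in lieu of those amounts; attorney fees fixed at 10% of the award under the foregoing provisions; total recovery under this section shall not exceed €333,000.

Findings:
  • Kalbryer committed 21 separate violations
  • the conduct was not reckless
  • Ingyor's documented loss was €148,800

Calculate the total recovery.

First 7 violations: 7 × €490 = €3,430
Remaining violations: (21 − 7) × €1,780 = €24,920
Statutory damages: €3,430 + €24,920 = €28,350
Conduct not reckless: the in-lieu enhancement does not apply.
Actual plus statutory damages: €148,800 + €28,350 = €177,150
Attorney fees: 10% of €177,150 = €17,715
Total before cap: €177,150 + €17,715 = €194,865
Cap at €333,000: €194,865 is within the cap, no reduction.

€194,865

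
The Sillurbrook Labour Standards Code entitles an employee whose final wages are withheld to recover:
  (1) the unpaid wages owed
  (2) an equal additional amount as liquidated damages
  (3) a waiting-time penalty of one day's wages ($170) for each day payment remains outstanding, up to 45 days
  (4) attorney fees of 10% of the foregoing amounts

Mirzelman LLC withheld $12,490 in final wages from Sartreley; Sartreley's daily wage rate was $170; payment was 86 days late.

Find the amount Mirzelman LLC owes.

$35,893

Liquidated damages (equal amount): $12,490
Penalty days: min(86, 45) = 45
Waiting-time penalty: 45 × $170 = $7,650
Subtotal: $12,490 + $12,490 + $7,650 = $32,630
Attorney fees: 10% of $32,630 = $3,263
Total award: $32,630 + $3,263 = $35,893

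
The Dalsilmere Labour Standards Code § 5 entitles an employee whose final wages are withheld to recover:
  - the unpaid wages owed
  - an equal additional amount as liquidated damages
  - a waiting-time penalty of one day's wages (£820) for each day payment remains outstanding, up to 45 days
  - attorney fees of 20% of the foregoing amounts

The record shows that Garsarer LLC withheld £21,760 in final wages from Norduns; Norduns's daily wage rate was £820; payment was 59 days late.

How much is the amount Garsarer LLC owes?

£96,504

Liquidated damages (equal amount): £21,760
Penalty days: min(59, 45) = 45
Waiting-time penalty: 45 × £820 = £36,900
Subtotal: £21,760 + £21,760 + £36,900 = £80,420
Attorney fees: 20% of £80,420 = £16,084
Total award: £80,420 + £16,084 = £96,504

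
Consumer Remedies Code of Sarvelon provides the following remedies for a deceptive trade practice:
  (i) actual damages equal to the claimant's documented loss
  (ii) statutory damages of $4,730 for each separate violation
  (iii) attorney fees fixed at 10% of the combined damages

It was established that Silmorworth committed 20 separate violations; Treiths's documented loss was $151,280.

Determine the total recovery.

Statutory damages: 20 × $4,730 = $94,600
Combined damages: $151,280 + $94,600 = $245,880
Attorney fees: 10% of $245,880 = $24,588
Total recovery: $245,880 + $24,588 = $270,468

Total recovery: $270,468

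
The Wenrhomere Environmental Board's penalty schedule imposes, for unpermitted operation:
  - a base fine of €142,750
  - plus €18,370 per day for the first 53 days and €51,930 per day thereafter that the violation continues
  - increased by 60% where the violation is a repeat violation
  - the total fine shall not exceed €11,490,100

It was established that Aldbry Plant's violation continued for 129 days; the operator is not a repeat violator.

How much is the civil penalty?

Civil penalty: €5,063,040

First 53 days: 53 × €18,370 = €973,610
Remaining days: (129 − 53) × €51,930 = €3,946,680
Per-day component: €973,610 + €3,946,680 = €4,920,290
Base plus per-day: €142,750 + €4,920,290 = €5,063,040
The operator is not a repeat violator: no 60% increase.
Cap at €11,490,100: €5,063,040 is within the cap, no reduction.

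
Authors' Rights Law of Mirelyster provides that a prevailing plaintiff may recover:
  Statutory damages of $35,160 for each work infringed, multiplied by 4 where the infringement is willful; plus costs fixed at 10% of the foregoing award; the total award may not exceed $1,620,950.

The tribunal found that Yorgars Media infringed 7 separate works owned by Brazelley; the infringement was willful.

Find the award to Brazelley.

Statutory damages: 7 × $35,160 = $246,120
Multiplied by 4: 4 × $246,120 = $984,480
Costs: 10% of $984,480 = $98,448
Award plus costs: $984,480 + $98,448 = $1,082,928
Cap at $1,620,950: $1,082,928 is within the cap, no reduction.

$1,082,928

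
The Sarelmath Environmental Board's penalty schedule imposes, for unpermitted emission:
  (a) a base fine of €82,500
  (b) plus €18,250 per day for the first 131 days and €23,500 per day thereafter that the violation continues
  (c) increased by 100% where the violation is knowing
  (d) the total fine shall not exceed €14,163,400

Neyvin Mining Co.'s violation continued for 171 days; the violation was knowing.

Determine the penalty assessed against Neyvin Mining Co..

First 131 days: 131 × €18,250 = €2,390,750
Remaining days: (171 − 131) × €23,500 = €940,000
Per-day component: €2,390,750 + €940,000 = €3,330,750
Base plus per-day: €82,500 + €3,330,750 = €3,413,250
Enhancement: 100% of €3,413,250 = €3,413,250
Enhanced fine: €3,413,250 + €3,413,250 = €6,826,500
Cap at €14,163,400: €6,826,500 is within the cap, no reduction.

€6,826,500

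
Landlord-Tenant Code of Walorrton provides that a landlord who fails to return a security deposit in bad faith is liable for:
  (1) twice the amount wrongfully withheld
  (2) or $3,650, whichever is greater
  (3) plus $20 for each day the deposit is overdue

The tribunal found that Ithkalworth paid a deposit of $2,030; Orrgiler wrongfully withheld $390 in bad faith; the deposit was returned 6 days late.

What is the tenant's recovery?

$3,770

Doubled: 2 × $390 = $780
Minimum $3,650: $780 is below the minimum → $3,650
Late-return penalty: 6 × $20 = $120
Damages plus late penalty: $3,650 + $120 = $3,770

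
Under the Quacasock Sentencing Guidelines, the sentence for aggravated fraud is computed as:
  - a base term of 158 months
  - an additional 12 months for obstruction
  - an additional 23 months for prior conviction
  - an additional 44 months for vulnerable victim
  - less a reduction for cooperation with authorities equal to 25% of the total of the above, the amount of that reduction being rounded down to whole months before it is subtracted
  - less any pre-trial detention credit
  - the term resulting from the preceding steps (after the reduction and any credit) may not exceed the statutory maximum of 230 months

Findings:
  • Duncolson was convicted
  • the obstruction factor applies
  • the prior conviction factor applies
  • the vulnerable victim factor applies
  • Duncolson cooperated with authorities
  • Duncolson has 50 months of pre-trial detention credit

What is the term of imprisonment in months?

Obstruction enhancement: +12 months
Prior conviction enhancement: +23 months
Vulnerable victim enhancement: +44 months
Adjusted term: 158 months + 12 months + 23 months + 44 months = 237 months
Cooperation with authorities reduction: 25% of 237 months = 59 months (rounded down)
After reduction: 237 − 59 = 178 months
Less pre-trial detention credit: 178 months − 50 months = 128 months
Cap at 230 months: 128 months is within the cap, no reduction.

128 months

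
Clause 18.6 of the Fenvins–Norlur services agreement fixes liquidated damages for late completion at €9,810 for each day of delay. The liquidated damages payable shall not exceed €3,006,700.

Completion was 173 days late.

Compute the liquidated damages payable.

Liquidated damages: €1,697,130

Per-day damages: 173 × €9,810 = €1,697,130
Cap at €3,006,700: €1,697,130 is within the cap, no reduction.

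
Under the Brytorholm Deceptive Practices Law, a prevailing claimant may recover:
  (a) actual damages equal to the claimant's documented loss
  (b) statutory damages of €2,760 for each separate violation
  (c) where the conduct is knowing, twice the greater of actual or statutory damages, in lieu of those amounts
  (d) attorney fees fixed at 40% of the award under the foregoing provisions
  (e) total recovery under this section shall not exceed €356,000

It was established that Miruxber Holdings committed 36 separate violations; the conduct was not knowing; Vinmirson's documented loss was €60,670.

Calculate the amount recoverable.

€224,042

Statutory damages: 36 × €2,760 = €99,360
Conduct not knowing: the in-lieu enhancement does not apply.
Actual plus statutory damages: €60,670 + €99,360 = €160,030
Attorney fees: 40% of €160,030 = €64,012
Total before cap: €160,030 + €64,012 = €224,042
Cap at €356,000: €224,042 is within the cap, no reduction.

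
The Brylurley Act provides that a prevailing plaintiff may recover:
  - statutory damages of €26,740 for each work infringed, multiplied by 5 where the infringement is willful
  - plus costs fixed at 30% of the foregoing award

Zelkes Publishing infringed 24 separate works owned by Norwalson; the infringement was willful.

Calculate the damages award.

Statutory damages: 24 × €26,740 = €641,760
Multiplied by 5: 5 × €641,760 = €3,208,800
Costs: 30% of €3,208,800 = €962,640
Award plus costs: €3,208,800 + €962,640 = €4,171,440

€4,171,440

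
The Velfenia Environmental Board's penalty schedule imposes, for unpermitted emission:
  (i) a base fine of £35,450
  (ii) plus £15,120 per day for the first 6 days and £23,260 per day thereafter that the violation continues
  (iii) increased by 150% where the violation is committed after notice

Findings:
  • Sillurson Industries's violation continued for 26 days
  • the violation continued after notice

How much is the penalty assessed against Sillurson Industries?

£1,478,425

First 6 days: 6 × £15,120 = £90,720
Remaining days: (26 − 6) × £23,260 = £465,200
Per-day component: £90,720 + £465,200 = £555,920
Base plus per-day: £35,450 + £555,920 = £591,370
Enhancement: 150% of £591,370 = £887,055
Enhanced fine: £591,370 + £887,055 = £1,478,425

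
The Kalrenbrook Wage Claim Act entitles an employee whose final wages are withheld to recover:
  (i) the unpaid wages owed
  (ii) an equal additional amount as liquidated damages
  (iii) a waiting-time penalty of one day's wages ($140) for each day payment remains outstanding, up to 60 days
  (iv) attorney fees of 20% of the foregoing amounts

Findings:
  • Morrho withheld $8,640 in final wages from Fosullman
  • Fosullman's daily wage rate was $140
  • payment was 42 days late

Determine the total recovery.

Total award: $27,792

Liquidated damages (equal amount): $8,640
Penalty days: min(42, 60) = 42
Waiting-time penalty: 42 × $140 = $5,880
Subtotal: $8,640 + $8,640 + $5,880 = $23,160
Attorney fees: 20% of $23,160 = $4,632
Total award: $23,160 + $4,632 = $27,792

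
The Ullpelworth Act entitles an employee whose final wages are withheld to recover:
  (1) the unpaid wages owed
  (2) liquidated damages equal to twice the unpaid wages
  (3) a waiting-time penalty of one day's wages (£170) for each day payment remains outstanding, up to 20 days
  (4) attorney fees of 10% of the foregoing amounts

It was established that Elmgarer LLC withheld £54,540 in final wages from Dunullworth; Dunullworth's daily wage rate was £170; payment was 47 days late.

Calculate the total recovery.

£183,722

Doubled: 2 × £54,540 = £109,080
Penalty days: min(47, 20) = 20
Waiting-time penalty: 20 × £170 = £3,400
Subtotal: £54,540 + £109,080 + £3,400 = £167,020
Attorney fees: 10% of £167,020 = £16,702
Total award: £167,020 + £16,702 = £183,722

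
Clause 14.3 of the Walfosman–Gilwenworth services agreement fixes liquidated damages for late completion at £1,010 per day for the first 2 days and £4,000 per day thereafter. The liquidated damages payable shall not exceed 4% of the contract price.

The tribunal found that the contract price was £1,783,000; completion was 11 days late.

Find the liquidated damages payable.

£38,020

First 2 days: 2 × £1,010 = £2,020
Remaining days: (11 − 2) × £4,000 = £36,000
Accrued per-day damages: £2,020 + £36,000 = £38,020
Cap: 4% of £1,783,000 = £71,320
Cap at £71,320: £38,020 is within the cap, no reduction.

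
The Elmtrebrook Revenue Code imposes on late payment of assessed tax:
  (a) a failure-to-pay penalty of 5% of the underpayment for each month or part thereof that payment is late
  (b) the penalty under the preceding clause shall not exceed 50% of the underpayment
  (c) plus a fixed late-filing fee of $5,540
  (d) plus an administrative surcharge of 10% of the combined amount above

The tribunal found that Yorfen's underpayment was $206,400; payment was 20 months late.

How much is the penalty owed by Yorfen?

$119,614

Accrued rate: 5% × 20 = 100%, capped at 50% → 50%
Failure-to-pay penalty: 50% of $206,400 = $103,200
Penalty before surcharge: $103,200 + $5,540 = $108,740
Administrative surcharge: 10% of $108,740 = $10,874
Total penalty: $108,740 + $10,874 = $119,614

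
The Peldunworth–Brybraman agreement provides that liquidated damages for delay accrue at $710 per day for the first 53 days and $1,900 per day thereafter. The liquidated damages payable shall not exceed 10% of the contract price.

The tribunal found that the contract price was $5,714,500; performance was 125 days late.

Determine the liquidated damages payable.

Liquidated damages: $174,430

First 53 days: 53 × $710 = $37,630
Remaining days: (125 − 53) × $1,900 = $136,800
Accrued per-day damages: $37,630 + $136,800 = $174,430
Cap: 10% of $5,714,500 = $571,450
Cap at $571,450: $174,430 is within the cap, no reduction.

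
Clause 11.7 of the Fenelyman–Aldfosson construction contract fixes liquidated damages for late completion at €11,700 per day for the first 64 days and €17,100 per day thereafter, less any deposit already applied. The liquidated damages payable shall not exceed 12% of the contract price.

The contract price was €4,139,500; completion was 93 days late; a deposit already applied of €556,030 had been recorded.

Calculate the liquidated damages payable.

First 64 days: 64 × €11,700 = €748,800
Remaining days: (93 − 64) × €17,100 = €495,900
Accrued per-day damages: €748,800 + €495,900 = €1,244,700
Less deposit already applied: €1,244,700 − €556,030 = €688,670
Cap: 12% of €4,139,500 = €496,740
Cap at €496,740: €688,670 exceeds the cap → €496,740

€496,740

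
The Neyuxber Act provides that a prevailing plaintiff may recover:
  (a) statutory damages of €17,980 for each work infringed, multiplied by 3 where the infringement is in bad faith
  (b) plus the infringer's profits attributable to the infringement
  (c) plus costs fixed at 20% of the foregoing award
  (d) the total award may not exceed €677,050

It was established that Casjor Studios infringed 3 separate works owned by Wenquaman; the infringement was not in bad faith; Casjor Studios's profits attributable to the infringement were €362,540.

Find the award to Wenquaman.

€499,776

Statutory damages: 3 × €17,980 = €53,940
Infringement not in bad faith: no ×3 enhancement.
Combined award: €53,940 + €362,540 = €416,480
Costs: 20% of €416,480 = €83,296
Award plus costs: €416,480 + €83,296 = €499,776
Cap at €677,050: €499,776 is within the cap, no reduction.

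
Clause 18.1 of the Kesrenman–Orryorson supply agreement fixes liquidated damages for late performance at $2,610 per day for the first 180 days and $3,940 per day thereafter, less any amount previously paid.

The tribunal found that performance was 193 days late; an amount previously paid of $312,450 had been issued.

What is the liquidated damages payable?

$208,570

First 180 days: 180 × $2,610 = $469,800
Remaining days: (193 − 180) × $3,940 = $51,220
Accrued per-day damages: $469,800 + $51,220 = $521,020
Less amount previously paid: $521,020 − $312,450 = $208,570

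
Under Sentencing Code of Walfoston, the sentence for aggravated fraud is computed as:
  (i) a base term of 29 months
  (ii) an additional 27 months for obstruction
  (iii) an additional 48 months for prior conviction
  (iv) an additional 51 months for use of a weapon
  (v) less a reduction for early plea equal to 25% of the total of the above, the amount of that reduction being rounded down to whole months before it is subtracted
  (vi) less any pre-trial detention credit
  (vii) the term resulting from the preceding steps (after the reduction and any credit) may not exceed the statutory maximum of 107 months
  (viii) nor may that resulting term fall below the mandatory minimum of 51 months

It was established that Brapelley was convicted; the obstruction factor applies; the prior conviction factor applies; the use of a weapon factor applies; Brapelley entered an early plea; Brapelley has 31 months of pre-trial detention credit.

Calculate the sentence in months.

86 months

Obstruction enhancement: +27 months
Prior conviction enhancement: +48 months
Use of a weapon enhancement: +51 months
Adjusted term: 29 months + 27 months + 48 months + 51 months = 155 months
Early plea reduction: 25% of 155 months = 38 months (rounded down)
After reduction: 155 − 38 = 117 months
Less pre-trial detention credit: 117 months − 31 months = 86 months
Cap at 107 months: 86 months is within the cap, no reduction.
Minimum 51 months: 86 months meets the minimum, no increase.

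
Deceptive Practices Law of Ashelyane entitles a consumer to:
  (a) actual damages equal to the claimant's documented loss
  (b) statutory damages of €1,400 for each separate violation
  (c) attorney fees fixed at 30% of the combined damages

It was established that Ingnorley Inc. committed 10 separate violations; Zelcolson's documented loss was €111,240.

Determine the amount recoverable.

€162,812

Statutory damages: 10 × €1,400 = €14,000
Combined damages: €111,240 + €14,000 = €125,240
Attorney fees: 30% of €125,240 = €37,572
Total recovery: €125,240 + €37,572 = €162,812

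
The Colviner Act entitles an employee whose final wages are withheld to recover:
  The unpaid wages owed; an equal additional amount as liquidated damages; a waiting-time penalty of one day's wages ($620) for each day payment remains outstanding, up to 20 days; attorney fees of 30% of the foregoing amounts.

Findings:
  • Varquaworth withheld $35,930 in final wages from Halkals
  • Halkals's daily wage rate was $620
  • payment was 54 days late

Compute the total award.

$109,538

Liquidated damages (equal amount): $35,930
Penalty days: min(54, 20) = 20
Waiting-time penalty: 20 × $620 = $12,400
Subtotal: $35,930 + $35,930 + $12,400 = $84,260
Attorney fees: 30% of $84,260 = $25,278
Total award: $84,260 + $25,278 = $109,538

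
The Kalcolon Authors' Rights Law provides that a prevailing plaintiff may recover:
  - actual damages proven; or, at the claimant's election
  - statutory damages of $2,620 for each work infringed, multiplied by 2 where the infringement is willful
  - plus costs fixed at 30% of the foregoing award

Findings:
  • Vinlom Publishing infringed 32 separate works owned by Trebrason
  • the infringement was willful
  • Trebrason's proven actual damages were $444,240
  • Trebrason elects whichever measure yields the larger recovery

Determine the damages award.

$577,512

Statutory damages: 32 × $2,620 = $83,840
Doubled: 2 × $83,840 = $167,680
Greater of actual damages ($444,240) or enhanced statutory damages ($167,680): $444,240
Costs: 30% of $444,240 = $133,272
Award plus costs: $444,240 + $133,272 = $577,512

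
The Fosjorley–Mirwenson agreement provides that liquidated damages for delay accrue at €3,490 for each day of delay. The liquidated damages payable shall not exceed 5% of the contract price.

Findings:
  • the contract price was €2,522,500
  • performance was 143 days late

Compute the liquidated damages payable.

Per-day damages: 143 × €3,490 = €499,070
Cap: 5% of €2,522,500 = €126,125
Cap at €126,125: €499,070 exceeds the cap → €126,125

€126,125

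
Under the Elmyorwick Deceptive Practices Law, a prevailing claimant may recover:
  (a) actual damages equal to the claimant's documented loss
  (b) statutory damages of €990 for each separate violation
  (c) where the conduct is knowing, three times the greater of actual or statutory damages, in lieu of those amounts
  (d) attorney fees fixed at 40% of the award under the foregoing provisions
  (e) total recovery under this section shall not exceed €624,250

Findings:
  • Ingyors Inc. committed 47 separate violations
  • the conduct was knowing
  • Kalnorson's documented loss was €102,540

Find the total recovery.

Statutory damages: 47 × €990 = €46,530
Greater of actual damages (€102,540) or statutory damages (€46,530): €102,540
Trebled: 3 × €102,540 = €307,620
Attorney fees: 40% of €307,620 = €123,048
Total before cap: €307,620 + €123,048 = €430,668
Cap at €624,250: €430,668 is within the cap, no reduction.

€430,668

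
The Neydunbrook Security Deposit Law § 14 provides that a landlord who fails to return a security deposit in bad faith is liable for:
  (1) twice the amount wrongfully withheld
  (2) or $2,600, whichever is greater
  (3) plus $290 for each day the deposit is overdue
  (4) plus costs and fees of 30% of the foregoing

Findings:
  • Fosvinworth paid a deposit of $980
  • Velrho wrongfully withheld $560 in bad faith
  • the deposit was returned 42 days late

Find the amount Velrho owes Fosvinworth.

Doubled: 2 × $560 = $1,120
Minimum $2,600: $1,120 is below the minimum → $2,600
Late-return penalty: 42 × $290 = $12,180
Damages plus late penalty: $2,600 + $12,180 = $14,780
Costs and fees: 30% of $14,780 = $4,434
Total recovery: $14,780 + $4,434 = $19,214

Recovery: $19,214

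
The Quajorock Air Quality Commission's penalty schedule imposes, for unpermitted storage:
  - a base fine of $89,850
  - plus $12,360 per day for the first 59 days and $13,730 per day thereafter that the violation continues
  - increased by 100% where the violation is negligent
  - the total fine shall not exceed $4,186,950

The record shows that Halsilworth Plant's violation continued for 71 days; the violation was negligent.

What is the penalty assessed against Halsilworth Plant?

First 59 days: 59 × $12,360 = $729,240
Remaining days: (71 − 59) × $13,730 = $164,760
Per-day component: $729,240 + $164,760 = $894,000
Base plus per-day: $89,850 + $894,000 = $983,850
Enhancement: 100% of $983,850 = $983,850
Enhanced fine: $983,850 + $983,850 = $1,967,700
Cap at $4,186,950: $1,967,700 is within the cap, no reduction.

Civil penalty: $1,967,700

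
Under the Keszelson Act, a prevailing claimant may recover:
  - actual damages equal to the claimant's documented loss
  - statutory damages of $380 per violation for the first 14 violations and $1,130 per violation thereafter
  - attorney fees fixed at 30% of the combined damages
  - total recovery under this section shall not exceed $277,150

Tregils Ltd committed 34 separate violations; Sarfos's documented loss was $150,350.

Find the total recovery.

First 14 violations: 14 × $380 = $5,320
Remaining violations: (34 − 14) × $1,130 = $22,600
Statutory damages: $5,320 + $22,600 = $27,920
Combined damages: $150,350 + $27,920 = $178,270
Attorney fees: 30% of $178,270 = $53,481
Total before cap: $178,270 + $53,481 = $231,751
Cap at $277,150: $231,751 is within the cap, no reduction.

$231,751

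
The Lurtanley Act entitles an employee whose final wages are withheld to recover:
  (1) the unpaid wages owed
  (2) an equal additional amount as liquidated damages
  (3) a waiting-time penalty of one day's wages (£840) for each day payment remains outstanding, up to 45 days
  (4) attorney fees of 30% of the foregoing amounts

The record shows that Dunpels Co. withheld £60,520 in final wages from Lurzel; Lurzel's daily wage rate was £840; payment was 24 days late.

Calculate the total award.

£183,560

Liquidated damages (equal amount): £60,520
Penalty days: min(24, 45) = 24
Waiting-time penalty: 24 × £840 = £20,160
Subtotal: £60,520 + £60,520 + £20,160 = £141,200
Attorney fees: 30% of £141,200 = £42,360
Total award: £141,200 + £42,360 = £183,560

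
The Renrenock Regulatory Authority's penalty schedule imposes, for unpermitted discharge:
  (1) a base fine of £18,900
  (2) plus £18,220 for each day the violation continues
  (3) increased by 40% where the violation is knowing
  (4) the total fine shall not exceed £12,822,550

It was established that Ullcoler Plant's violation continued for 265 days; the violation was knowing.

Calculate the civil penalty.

Per-day component: 265 × £18,220 = £4,828,300
Base plus per-day: £18,900 + £4,828,300 = £4,847,200
Enhancement: 40% of £4,847,200 = £1,938,880
Enhanced fine: £4,847,200 + £1,938,880 = £6,786,080
Cap at £12,822,550: £6,786,080 is within the cap, no reduction.

Civil penalty: £6,786,080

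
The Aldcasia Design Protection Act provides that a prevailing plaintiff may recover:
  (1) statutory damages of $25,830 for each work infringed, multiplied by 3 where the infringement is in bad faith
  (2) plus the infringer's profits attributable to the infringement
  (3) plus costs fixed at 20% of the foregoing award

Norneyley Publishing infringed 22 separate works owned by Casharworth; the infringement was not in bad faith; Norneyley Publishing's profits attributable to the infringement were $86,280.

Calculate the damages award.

$785,448

Statutory damages: 22 × $25,830 = $568,260
Infringement not in bad faith: no ×3 enhancement.
Combined award: $568,260 + $86,280 = $654,540
Costs: 20% of $654,540 = $130,908
Award plus costs: $654,540 + $130,908 = $785,448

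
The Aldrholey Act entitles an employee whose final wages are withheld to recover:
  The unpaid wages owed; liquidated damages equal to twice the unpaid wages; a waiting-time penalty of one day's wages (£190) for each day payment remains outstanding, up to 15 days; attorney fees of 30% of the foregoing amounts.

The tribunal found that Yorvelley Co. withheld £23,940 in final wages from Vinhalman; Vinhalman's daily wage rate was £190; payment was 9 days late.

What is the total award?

Total award: £95,589

Doubled: 2 × £23,940 = £47,880
Penalty days: min(9, 15) = 9
Waiting-time penalty: 9 × £190 = £1,710
Subtotal: £23,940 + £47,880 + £1,710 = £73,530
Attorney fees: 30% of £73,530 = £22,059
Total award: £73,530 + £22,059 = £95,589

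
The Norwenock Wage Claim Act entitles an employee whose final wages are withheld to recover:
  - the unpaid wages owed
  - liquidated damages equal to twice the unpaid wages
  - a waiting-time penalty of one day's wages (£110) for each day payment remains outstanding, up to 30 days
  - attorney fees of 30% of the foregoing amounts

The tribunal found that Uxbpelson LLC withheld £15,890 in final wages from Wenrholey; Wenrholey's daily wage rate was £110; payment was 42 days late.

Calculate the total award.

Doubled: 2 × £15,890 = £31,780
Penalty days: min(42, 30) = 30
Waiting-time penalty: 30 × £110 = £3,300
Subtotal: £15,890 + £31,780 + £3,300 = £50,970
Attorney fees: 30% of £50,970 = £15,291
Total award: £50,970 + £15,291 = £66,261

£66,261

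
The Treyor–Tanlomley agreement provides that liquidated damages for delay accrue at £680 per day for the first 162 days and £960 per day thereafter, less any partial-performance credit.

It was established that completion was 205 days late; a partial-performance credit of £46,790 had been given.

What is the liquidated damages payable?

£104,650

First 162 days: 162 × £680 = £110,160
Remaining days: (205 − 162) × £960 = £41,280
Accrued per-day damages: £110,160 + £41,280 = £151,440
Less partial-performance credit: £151,440 − £46,790 = £104,650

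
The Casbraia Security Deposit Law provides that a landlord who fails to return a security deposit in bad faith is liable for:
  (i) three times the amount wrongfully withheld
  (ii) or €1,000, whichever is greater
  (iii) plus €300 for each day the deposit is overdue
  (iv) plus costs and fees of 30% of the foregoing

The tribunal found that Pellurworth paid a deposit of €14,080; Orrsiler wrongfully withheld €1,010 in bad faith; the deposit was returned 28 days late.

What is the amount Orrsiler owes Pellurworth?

Trebled: 3 × €1,010 = €3,030
Minimum €1,000: €3,030 meets the minimum, no increase.
Late-return penalty: 28 × €300 = €8,400
Damages plus late penalty: €3,030 + €8,400 = €11,430
Costs and fees: 30% of €11,430 = €3,429
Total recovery: €11,430 + €3,429 = €14,859

€14,859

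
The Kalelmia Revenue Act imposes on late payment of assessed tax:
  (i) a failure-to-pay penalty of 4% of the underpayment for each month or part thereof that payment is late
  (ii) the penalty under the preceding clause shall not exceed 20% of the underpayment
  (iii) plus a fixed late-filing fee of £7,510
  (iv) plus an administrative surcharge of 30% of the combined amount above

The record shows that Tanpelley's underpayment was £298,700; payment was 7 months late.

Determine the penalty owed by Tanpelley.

£87,425

Accrued rate: 4% × 7 = 28%, capped at 20% → 20%
Failure-to-pay penalty: 20% of £298,700 = £59,740
Penalty before surcharge: £59,740 + £7,510 = £67,250
Administrative surcharge: 30% of £67,250 = £20,175
Total penalty: £67,250 + £20,175 = £87,425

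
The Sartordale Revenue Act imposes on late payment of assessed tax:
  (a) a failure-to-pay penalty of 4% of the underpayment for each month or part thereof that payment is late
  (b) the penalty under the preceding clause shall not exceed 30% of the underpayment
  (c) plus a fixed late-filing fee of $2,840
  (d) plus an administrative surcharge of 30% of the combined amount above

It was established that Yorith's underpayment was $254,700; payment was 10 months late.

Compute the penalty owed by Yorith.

$103,025

Accrued rate: 4% × 10 = 40%, capped at 30% → 30%
Failure-to-pay penalty: 30% of $254,700 = $76,410
Penalty before surcharge: $76,410 + $2,840 = $79,250
Administrative surcharge: 30% of $79,250 = $23,775
Total penalty: $79,250 + $23,775 = $103,025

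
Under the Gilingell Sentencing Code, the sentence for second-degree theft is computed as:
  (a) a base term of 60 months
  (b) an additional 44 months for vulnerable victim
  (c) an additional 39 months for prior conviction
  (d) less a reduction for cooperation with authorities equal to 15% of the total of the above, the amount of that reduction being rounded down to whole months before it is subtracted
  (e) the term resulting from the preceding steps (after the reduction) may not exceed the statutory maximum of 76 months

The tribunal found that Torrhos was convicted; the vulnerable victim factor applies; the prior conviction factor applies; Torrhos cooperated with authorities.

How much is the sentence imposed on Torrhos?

Vulnerable victim enhancement: +44 months
Prior conviction enhancement: +39 months
Adjusted term: 60 months + 44 months + 39 months = 143 months
Cooperation with authorities reduction: 15% of 143 months = 21 months (rounded down)
After reduction: 143 − 21 = 122 months
Cap at 76 months: 122 months exceeds the cap → 76 months

76 months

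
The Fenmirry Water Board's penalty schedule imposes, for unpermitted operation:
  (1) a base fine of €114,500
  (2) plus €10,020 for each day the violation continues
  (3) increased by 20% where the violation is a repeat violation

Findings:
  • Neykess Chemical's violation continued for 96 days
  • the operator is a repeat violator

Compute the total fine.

Per-day component: 96 × €10,020 = €961,920
Base plus per-day: €114,500 + €961,920 = €1,076,420
Enhancement: 20% of €1,076,420 = €215,284
Enhanced fine: €1,076,420 + €215,284 = €1,291,704

€1,291,704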